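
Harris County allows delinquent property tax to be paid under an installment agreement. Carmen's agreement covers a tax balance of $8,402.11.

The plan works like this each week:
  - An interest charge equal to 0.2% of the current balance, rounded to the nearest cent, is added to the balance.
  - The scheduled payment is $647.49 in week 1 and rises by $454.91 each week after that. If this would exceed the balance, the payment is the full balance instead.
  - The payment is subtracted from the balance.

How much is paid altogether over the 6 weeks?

$8,465.74

Week 1: opening $8,402.11; interest $16.80 → $8,418.91; payment $647.49; balance $7,771.42
Week 2: opening $7,771.42; interest $15.54 → $7,786.96; payment $1,102.40; balance $6,684.56
Week 3: opening $6,684.56; interest $13.37 → $6,697.93; payment $1,557.31; balance $5,140.62
Week 4: opening $5,140.62; interest $10.28 → $5,150.90; payment $2,012.22; balance $3,138.68
Week 5: opening $3,138.68; interest $6.28 → $3,144.96; payment $2,467.13; balance $677.83
Week 6: opening $677.83; interest $1.36 → $679.19; payment $679.19; balance $0.00
Total paid: $8,465.74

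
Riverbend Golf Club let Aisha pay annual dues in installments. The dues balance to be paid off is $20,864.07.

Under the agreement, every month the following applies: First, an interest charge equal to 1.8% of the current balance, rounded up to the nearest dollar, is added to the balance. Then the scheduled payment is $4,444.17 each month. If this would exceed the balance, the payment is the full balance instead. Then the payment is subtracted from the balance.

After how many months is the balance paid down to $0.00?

Month 1: $20,864.07 +$376.00 interest = $21,240.07; pay $4,444.17 → $16,795.90
Month 2: $16,795.90 +$303.00 interest = $17,098.90; pay $4,444.17 → $12,654.73
Month 3: $12,654.73 +$228.00 interest = $12,882.73; pay $4,444.17 → $8,438.56
Month 4: $8,438.56 +$152.00 interest = $8,590.56; pay $4,444.17 → $4,146.39
Month 5: $4,146.39 +$75.00 interest = $4,221.39; pay $4,221.39 → $0.00
Balance reaches $0.00 in month 5.

5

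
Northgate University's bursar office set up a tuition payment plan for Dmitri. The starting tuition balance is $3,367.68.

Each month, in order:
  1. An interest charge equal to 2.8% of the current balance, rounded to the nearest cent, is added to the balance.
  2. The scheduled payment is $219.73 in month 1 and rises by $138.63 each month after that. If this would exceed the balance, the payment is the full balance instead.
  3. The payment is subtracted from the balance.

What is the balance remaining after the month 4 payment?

# | Opening | Interest | Payment | End bal
1 | $3,367.68 | $94.30 | $219.73 | $3,242.25
2 | $3,242.25 | $90.78 | $358.36 | $2,974.67
3 | $2,974.67 | $83.29 | $496.99 | $2,560.97
4 | $2,560.97 | $71.71 | $635.62 | $1,997.06

$1,997.06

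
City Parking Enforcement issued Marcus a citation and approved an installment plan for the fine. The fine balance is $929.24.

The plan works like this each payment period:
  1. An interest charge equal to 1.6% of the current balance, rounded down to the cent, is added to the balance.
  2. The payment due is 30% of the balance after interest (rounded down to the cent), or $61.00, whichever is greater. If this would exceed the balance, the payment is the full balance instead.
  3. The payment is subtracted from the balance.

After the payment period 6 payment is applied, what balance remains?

Payment period 1: opening $929.24; interest $14.86 → $944.10; payment $283.23; balance $660.87
Payment period 2: opening $660.87; interest $10.57 → $671.44; payment $201.43; balance $470.01
Payment period 3: opening $470.01; interest $7.52 → $477.53; payment $143.25; balance $334.28
Payment period 4: opening $334.28; interest $5.34 → $339.62; payment $101.88; balance $237.74
Payment period 5: opening $237.74; interest $3.80 → $241.54; payment $72.46; balance $169.08
Payment period 6: opening $169.08; interest $2.70 → $171.78; payment $61.00; balance $110.78

$110.78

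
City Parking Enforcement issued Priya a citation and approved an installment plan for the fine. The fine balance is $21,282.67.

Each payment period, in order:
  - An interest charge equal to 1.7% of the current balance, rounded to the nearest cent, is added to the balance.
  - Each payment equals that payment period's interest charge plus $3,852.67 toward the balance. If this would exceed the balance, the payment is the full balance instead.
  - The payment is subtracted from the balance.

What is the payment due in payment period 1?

Payment period 1: $21,282.67 +$361.81 interest = $21,644.48; pay $4,214.48 → $17,430.00

$4,214.48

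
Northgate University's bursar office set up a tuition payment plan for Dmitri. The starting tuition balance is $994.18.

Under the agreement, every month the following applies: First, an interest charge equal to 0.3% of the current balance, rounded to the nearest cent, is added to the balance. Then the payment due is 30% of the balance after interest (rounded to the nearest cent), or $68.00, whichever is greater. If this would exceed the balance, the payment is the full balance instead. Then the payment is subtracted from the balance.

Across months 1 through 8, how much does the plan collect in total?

# | Opening | Interest | Payment | End bal
1 | $994.18 | $2.98 | $299.15 | $698.01
2 | $698.01 | $2.09 | $210.03 | $490.07
3 | $490.07 | $1.47 | $147.46 | $344.08
4 | $344.08 | $1.03 | $103.53 | $241.58
5 | $241.58 | $0.72 | $72.69 | $169.61
6 | $169.61 | $0.51 | $68.00 | $102.12
7 | $102.12 | $0.31 | $68.00 | $34.43
8 | $34.43 | $0.10 | $34.53 | $0.00
Total paid: $1,003.39

$1,003.39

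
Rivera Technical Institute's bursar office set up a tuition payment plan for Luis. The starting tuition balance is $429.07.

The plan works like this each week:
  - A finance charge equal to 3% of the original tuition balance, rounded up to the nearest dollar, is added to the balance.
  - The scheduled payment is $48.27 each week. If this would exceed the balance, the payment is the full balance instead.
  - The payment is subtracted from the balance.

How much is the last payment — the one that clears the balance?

Week 1: opening $429.07; interest $13.00 → $442.07; payment $48.27; balance $393.80
Week 2: opening $393.80; interest $13.00 → $406.80; payment $48.27; balance $358.53
Week 3: opening $358.53; interest $13.00 → $371.53; payment $48.27; balance $323.26
Week 4: opening $323.26; interest $13.00 → $336.26; payment $48.27; balance $287.99
Week 5: opening $287.99; interest $13.00 → $300.99; payment $48.27; balance $252.72
Week 6: opening $252.72; interest $13.00 → $265.72; payment $48.27; balance $217.45
Week 7: opening $217.45; interest $13.00 → $230.45; payment $48.27; balance $182.18
Week 8: opening $182.18; interest $13.00 → $195.18; payment $48.27; balance $146.91
Week 9: opening $146.91; interest $13.00 → $159.91; payment $48.27; balance $111.64
Week 10: opening $111.64; interest $13.00 → $124.64; payment $48.27; balance $76.37
Week 11: opening $76.37; interest $13.00 → $89.37; payment $48.27; balance $41.10
Week 12: opening $41.10; interest $13.00 → $54.10; payment $48.27; balance $5.83
Week 13: opening $5.83; interest $13.00 → $18.83; payment $18.83; balance $0.00

$18.83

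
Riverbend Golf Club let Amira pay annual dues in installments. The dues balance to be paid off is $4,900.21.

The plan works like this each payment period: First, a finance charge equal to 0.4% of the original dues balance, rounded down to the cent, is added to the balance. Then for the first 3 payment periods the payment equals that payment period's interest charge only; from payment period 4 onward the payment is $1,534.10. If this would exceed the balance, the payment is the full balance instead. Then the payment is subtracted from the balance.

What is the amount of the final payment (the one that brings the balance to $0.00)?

Payment period 1: $4,900.21 +$19.60 interest = $4,919.81; pay $19.60 → $4,900.21
Payment period 2: $4,900.21 +$19.60 interest = $4,919.81; pay $19.60 → $4,900.21
Payment period 3: $4,900.21 +$19.60 interest = $4,919.81; pay $19.60 → $4,900.21
Payment period 4: $4,900.21 +$19.60 interest = $4,919.81; pay $1,534.10 → $3,385.71
Payment period 5: $3,385.71 +$19.60 interest = $3,405.31; pay $1,534.10 → $1,871.21
Payment period 6: $1,871.21 +$19.60 interest = $1,890.81; pay $1,534.10 → $356.71
Payment period 7: $356.71 +$19.60 interest = $376.31; pay $376.31 → $0.00

$376.31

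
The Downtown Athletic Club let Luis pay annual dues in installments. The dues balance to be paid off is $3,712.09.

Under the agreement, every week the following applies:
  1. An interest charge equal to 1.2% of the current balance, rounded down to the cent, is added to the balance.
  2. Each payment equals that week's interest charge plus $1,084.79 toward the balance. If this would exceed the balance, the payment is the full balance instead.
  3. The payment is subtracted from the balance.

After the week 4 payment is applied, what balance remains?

Week 1: $3,712.09 +$44.54 interest = $3,756.63; pay $1,129.33 → $2,627.30
Week 2: $2,627.30 +$31.52 interest = $2,658.82; pay $1,116.31 → $1,542.51
Week 3: $1,542.51 +$18.51 interest = $1,561.02; pay $1,103.30 → $457.72
Week 4: $457.72 +$5.49 interest = $463.21; pay $463.21 → $0.00

$0.00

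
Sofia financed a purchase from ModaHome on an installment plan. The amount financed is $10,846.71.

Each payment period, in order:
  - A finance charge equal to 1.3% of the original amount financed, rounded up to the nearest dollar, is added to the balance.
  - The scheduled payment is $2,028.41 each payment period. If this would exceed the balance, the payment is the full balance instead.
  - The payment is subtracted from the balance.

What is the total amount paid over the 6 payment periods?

Payment period 1: $10,846.71 +$142.00 interest = $10,988.71; pay $2,028.41 → $8,960.30
Payment period 2: $8,960.30 +$142.00 interest = $9,102.30; pay $2,028.41 → $7,073.89
Payment period 3: $7,073.89 +$142.00 interest = $7,215.89; pay $2,028.41 → $5,187.48
Payment period 4: $5,187.48 +$142.00 interest = $5,329.48; pay $2,028.41 → $3,301.07
Payment period 5: $3,301.07 +$142.00 interest = $3,443.07; pay $2,028.41 → $1,414.66
Payment period 6: $1,414.66 +$142.00 interest = $1,556.66; pay $1,556.66 → $0.00
Total paid: $11,698.71

$11,698.71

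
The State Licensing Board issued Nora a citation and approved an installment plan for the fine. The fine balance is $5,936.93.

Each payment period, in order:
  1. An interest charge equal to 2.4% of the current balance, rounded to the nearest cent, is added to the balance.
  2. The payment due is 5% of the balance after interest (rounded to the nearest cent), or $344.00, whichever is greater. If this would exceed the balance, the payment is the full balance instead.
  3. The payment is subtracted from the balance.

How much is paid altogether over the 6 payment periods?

$2,064.00

Payment period 1: opening $5,936.93; interest $142.49 → $6,079.42; payment $344.00; balance $5,735.42
Payment period 2: opening $5,735.42; interest $137.65 → $5,873.07; payment $344.00; balance $5,529.07
Payment period 3: opening $5,529.07; interest $132.70 → $5,661.77; payment $344.00; balance $5,317.77
Payment period 4: opening $5,317.77; interest $127.63 → $5,445.40; payment $344.00; balance $5,101.40
Payment period 5: opening $5,101.40; interest $122.43 → $5,223.83; payment $344.00; balance $4,879.83
Payment period 6: opening $4,879.83; interest $117.12 → $4,996.95; payment $344.00; balance $4,652.95
Total paid: $2,064.00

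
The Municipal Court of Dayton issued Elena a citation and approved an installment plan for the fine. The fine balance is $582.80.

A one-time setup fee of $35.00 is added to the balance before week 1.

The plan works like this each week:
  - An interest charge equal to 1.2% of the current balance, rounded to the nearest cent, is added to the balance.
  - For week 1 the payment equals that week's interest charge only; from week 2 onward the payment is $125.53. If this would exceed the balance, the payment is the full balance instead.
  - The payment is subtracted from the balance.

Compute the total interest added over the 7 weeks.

Week 1: opening $617.80; interest $7.41 → $625.21; payment $7.41; balance $617.80
Week 2: opening $617.80; interest $7.41 → $625.21; payment $125.53; balance $499.68
Week 3: opening $499.68; interest $6.00 → $505.68; payment $125.53; balance $380.15
Week 4: opening $380.15; interest $4.56 → $384.71; payment $125.53; balance $259.18
Week 5: opening $259.18; interest $3.11 → $262.29; payment $125.53; balance $136.76
Week 6: opening $136.76; interest $1.64 → $138.40; payment $125.53; balance $12.87
Week 7: opening $12.87; interest $0.15 → $13.02; payment $13.02; balance $0.00
Total interest: $7.41 + $7.41 + $6.00 + $4.56 + $3.11 + $1.64 + $0.15 = $30.28

$30.28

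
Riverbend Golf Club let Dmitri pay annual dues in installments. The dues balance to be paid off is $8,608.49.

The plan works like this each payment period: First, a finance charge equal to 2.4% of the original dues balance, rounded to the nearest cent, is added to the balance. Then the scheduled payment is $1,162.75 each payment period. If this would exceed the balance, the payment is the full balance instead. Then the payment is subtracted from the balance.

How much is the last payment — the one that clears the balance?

$209.74

# | Opening | Interest | Payment | End bal
1 | $8,608.49 | $206.60 | $1,162.75 | $7,652.34
2 | $7,652.34 | $206.60 | $1,162.75 | $6,696.19
3 | $6,696.19 | $206.60 | $1,162.75 | $5,740.04
4 | $5,740.04 | $206.60 | $1,162.75 | $4,783.89
5 | $4,783.89 | $206.60 | $1,162.75 | $3,827.74
6 | $3,827.74 | $206.60 | $1,162.75 | $2,871.59
7 | $2,871.59 | $206.60 | $1,162.75 | $1,915.44
8 | $1,915.44 | $206.60 | $1,162.75 | $959.29
9 | $959.29 | $206.60 | $1,162.75 | $3.14
10 | $3.14 | $206.60 | $209.74 | $0.00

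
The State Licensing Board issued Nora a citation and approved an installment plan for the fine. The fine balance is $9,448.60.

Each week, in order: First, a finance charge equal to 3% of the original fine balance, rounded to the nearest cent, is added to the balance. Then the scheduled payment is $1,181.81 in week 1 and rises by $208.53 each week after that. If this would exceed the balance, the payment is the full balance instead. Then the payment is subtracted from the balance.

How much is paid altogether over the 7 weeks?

Week 1: opening $9,448.60; interest $283.46 → $9,732.06; payment $1,181.81; balance $8,550.25
Week 2: opening $8,550.25; interest $283.46 → $8,833.71; payment $1,390.34; balance $7,443.37
Week 3: opening $7,443.37; interest $283.46 → $7,726.83; payment $1,598.87; balance $6,127.96
Week 4: opening $6,127.96; interest $283.46 → $6,411.42; payment $1,807.40; balance $4,604.02
Week 5: opening $4,604.02; interest $283.46 → $4,887.48; payment $2,015.93; balance $2,871.55
Week 6: opening $2,871.55; interest $283.46 → $3,155.01; payment $2,224.46; balance $930.55
Week 7: opening $930.55; interest $283.46 → $1,214.01; payment $1,214.01; balance $0.00
Total paid: $11,432.82

$11,432.82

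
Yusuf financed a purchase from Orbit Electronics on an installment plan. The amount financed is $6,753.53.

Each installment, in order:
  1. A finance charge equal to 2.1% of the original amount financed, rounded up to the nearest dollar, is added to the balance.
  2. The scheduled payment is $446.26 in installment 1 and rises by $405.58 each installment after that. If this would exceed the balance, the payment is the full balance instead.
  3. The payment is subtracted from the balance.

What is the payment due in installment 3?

# | Opening | Interest | Payment | End bal
1 | $6,753.53 | $142.00 | $446.26 | $6,449.27
2 | $6,449.27 | $142.00 | $851.84 | $5,739.43
3 | $5,739.43 | $142.00 | $1,257.42 | $4,624.01

$1,257.42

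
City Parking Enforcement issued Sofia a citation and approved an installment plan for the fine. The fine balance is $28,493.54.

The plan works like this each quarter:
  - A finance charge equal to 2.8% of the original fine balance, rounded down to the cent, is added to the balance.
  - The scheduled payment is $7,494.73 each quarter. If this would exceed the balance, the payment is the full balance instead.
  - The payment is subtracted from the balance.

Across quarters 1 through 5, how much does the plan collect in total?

$32,482.59

Quarter 1: $28,493.54 +$797.81 interest = $29,291.35; pay $7,494.73 → $21,796.62
Quarter 2: $21,796.62 +$797.81 interest = $22,594.43; pay $7,494.73 → $15,099.70
Quarter 3: $15,099.70 +$797.81 interest = $15,897.51; pay $7,494.73 → $8,402.78
Quarter 4: $8,402.78 +$797.81 interest = $9,200.59; pay $7,494.73 → $1,705.86
Quarter 5: $1,705.86 +$797.81 interest = $2,503.67; pay $2,503.67 → $0.00
Total paid: $32,482.59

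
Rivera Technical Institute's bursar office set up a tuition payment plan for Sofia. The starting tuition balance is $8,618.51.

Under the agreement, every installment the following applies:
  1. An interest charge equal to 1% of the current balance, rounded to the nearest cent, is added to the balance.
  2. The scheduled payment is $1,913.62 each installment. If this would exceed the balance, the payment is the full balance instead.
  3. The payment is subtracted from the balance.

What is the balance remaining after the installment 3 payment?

$3,081.20

Installment 1: opening $8,618.51; interest $86.19 → $8,704.70; payment $1,913.62; balance $6,791.08
Installment 2: opening $6,791.08; interest $67.91 → $6,858.99; payment $1,913.62; balance $4,945.37
Installment 3: opening $4,945.37; interest $49.45 → $4,994.82; payment $1,913.62; balance $3,081.20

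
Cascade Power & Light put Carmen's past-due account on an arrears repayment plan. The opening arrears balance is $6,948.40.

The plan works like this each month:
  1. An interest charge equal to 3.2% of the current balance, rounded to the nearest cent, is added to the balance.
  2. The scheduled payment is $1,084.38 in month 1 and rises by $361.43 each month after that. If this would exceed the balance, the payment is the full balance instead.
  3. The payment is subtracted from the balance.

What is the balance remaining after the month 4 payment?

$1,115.99

Month 1: $6,948.40 +$222.35 interest = $7,170.75; pay $1,084.38 → $6,086.37
Month 2: $6,086.37 +$194.76 interest = $6,281.13; pay $1,445.81 → $4,835.32
Month 3: $4,835.32 +$154.73 interest = $4,990.05; pay $1,807.24 → $3,182.81
Month 4: $3,182.81 +$101.85 interest = $3,284.66; pay $2,168.67 → $1,115.99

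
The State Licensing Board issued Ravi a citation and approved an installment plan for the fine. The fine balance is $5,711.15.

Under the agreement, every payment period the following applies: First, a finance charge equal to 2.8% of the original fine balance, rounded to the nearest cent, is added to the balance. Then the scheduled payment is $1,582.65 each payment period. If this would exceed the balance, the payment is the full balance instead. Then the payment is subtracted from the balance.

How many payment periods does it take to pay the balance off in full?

Payment period 1: opening $5,711.15; interest $159.91 → $5,871.06; payment $1,582.65; balance $4,288.41
Payment period 2: opening $4,288.41; interest $159.91 → $4,448.32; payment $1,582.65; balance $2,865.67
Payment period 3: opening $2,865.67; interest $159.91 → $3,025.58; payment $1,582.65; balance $1,442.93
Payment period 4: opening $1,442.93; interest $159.91 → $1,602.84; payment $1,582.65; balance $20.19
Payment period 5: opening $20.19; interest $159.91 → $180.10; payment $180.10; balance $0.00
Balance reaches $0.00 in payment period 5.

5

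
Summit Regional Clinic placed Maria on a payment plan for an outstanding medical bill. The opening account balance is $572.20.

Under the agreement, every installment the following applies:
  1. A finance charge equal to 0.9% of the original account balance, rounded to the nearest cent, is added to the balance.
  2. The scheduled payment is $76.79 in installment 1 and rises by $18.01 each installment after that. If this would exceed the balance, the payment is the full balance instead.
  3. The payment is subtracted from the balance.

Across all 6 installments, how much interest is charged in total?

Installment 1: $572.20 +$5.15 interest = $577.35; pay $76.79 → $500.56
Installment 2: $500.56 +$5.15 interest = $505.71; pay $94.80 → $410.91
Installment 3: $410.91 +$5.15 interest = $416.06; pay $112.81 → $303.25
Installment 4: $303.25 +$5.15 interest = $308.40; pay $130.82 → $177.58
Installment 5: $177.58 +$5.15 interest = $182.73; pay $148.83 → $33.90
Installment 6: $33.90 +$5.15 interest = $39.05; pay $39.05 → $0.00
Total interest: $5.15 + $5.15 + $5.15 + $5.15 + $5.15 + $5.15 = $30.90

$30.90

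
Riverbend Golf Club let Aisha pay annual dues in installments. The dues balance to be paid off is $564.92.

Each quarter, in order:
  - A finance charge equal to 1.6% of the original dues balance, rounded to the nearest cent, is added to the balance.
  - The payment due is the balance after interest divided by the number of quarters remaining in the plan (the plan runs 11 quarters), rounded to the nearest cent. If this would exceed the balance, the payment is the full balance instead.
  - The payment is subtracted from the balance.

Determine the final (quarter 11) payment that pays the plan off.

Quarter 1: $564.92 +$9.04 interest = $573.96; pay $52.18 → $521.78
Quarter 2: $521.78 +$9.04 interest = $530.82; pay $53.08 → $477.74
Quarter 3: $477.74 +$9.04 interest = $486.78; pay $54.09 → $432.69
Quarter 4: $432.69 +$9.04 interest = $441.73; pay $55.22 → $386.51
Quarter 5: $386.51 +$9.04 interest = $395.55; pay $56.51 → $339.04
Quarter 6: $339.04 +$9.04 interest = $348.08; pay $58.01 → $290.07
Quarter 7: $290.07 +$9.04 interest = $299.11; pay $59.82 → $239.29
Quarter 8: $239.29 +$9.04 interest = $248.33; pay $62.08 → $186.25
Quarter 9: $186.25 +$9.04 interest = $195.29; pay $65.10 → $130.19
Quarter 10: $130.19 +$9.04 interest = $139.23; pay $69.62 → $69.61
Quarter 11: $69.61 +$9.04 interest = $78.65; pay $78.65 → $0.00

$78.65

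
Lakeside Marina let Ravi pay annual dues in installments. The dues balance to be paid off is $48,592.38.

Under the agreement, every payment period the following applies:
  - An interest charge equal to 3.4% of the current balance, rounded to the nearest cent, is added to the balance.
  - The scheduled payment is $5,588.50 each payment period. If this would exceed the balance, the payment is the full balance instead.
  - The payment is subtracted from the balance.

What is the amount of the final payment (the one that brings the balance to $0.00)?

$2,715.55

# | Opening | Interest | Payment | End bal
1 | $48,592.38 | $1,652.14 | $5,588.50 | $44,656.02
2 | $44,656.02 | $1,518.30 | $5,588.50 | $40,585.82
3 | $40,585.82 | $1,379.92 | $5,588.50 | $36,377.24
4 | $36,377.24 | $1,236.83 | $5,588.50 | $32,025.57
5 | $32,025.57 | $1,088.87 | $5,588.50 | $27,525.94
6 | $27,525.94 | $935.88 | $5,588.50 | $22,873.32
7 | $22,873.32 | $777.69 | $5,588.50 | $18,062.51
8 | $18,062.51 | $614.13 | $5,588.50 | $13,088.14
9 | $13,088.14 | $445.00 | $5,588.50 | $7,944.64
10 | $7,944.64 | $270.12 | $5,588.50 | $2,626.26
11 | $2,626.26 | $89.29 | $2,715.55 | $0.00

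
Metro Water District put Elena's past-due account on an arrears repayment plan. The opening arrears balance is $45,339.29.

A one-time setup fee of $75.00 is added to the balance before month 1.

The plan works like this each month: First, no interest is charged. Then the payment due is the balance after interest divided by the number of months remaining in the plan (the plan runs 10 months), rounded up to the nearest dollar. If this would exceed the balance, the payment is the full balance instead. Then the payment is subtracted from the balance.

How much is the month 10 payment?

$4,540.29

Month 1: opening $45,414.29; payment $4,542.00; balance $40,872.29
Month 2: opening $40,872.29; payment $4,542.00; balance $36,330.29
Month 3: opening $36,330.29; payment $4,542.00; balance $31,788.29
Month 4: opening $31,788.29; payment $4,542.00; balance $27,246.29
Month 5: opening $27,246.29; payment $4,542.00; balance $22,704.29
Month 6: opening $22,704.29; payment $4,541.00; balance $18,163.29
Month 7: opening $18,163.29; payment $4,541.00; balance $13,622.29
Month 8: opening $13,622.29; payment $4,541.00; balance $9,081.29
Month 9: opening $9,081.29; payment $4,541.00; balance $4,540.29
Month 10: opening $4,540.29; payment $4,540.29; balance $0.00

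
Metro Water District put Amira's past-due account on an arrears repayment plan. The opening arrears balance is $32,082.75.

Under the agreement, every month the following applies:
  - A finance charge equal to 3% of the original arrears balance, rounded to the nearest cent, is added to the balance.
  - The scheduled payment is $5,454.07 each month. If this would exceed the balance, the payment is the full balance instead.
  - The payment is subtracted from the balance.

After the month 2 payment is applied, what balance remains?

$23,099.57

Month 1: $32,082.75 +$962.48 interest = $33,045.23; pay $5,454.07 → $27,591.16
Month 2: $27,591.16 +$962.48 interest = $28,553.64; pay $5,454.07 → $23,099.57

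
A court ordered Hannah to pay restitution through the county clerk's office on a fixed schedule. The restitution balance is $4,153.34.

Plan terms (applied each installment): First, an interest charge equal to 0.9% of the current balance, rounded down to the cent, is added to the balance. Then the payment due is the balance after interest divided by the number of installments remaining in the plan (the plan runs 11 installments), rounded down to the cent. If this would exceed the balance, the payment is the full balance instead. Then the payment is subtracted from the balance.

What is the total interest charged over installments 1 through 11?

Installment 1: $4,153.34 +$37.38 interest = $4,190.72; pay $380.97 → $3,809.75
Installment 2: $3,809.75 +$34.28 interest = $3,844.03; pay $384.40 → $3,459.63
Installment 3: $3,459.63 +$31.13 interest = $3,490.76; pay $387.86 → $3,102.90
Installment 4: $3,102.90 +$27.92 interest = $3,130.82; pay $391.35 → $2,739.47
Installment 5: $2,739.47 +$24.65 interest = $2,764.12; pay $394.87 → $2,369.25
Installment 6: $2,369.25 +$21.32 interest = $2,390.57; pay $398.42 → $1,992.15
Installment 7: $1,992.15 +$17.92 interest = $2,010.07; pay $402.01 → $1,608.06
Installment 8: $1,608.06 +$14.47 interest = $1,622.53; pay $405.63 → $1,216.90
Installment 9: $1,216.90 +$10.95 interest = $1,227.85; pay $409.28 → $818.57
Installment 10: $818.57 +$7.36 interest = $825.93; pay $412.96 → $412.97
Installment 11: $412.97 +$3.71 interest = $416.68; pay $416.68 → $0.00
Total interest: $37.38 + $34.28 + $31.13 + $27.92 + $24.65 + $21.32 + $17.92 + $14.47 + $10.95 + $7.36 + $3.71 = $231.09

$231.09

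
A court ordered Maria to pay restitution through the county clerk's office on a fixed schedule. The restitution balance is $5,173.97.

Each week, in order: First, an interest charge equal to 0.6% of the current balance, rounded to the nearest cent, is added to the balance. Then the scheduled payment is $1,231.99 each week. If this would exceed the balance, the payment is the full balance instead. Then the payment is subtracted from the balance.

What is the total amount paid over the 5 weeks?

Week 1: opening $5,173.97; interest $31.04 → $5,205.01; payment $1,231.99; balance $3,973.02
Week 2: opening $3,973.02; interest $23.84 → $3,996.86; payment $1,231.99; balance $2,764.87
Week 3: opening $2,764.87; interest $16.59 → $2,781.46; payment $1,231.99; balance $1,549.47
Week 4: opening $1,549.47; interest $9.30 → $1,558.77; payment $1,231.99; balance $326.78
Week 5: opening $326.78; interest $1.96 → $328.74; payment $328.74; balance $0.00
Total paid: $5,256.70

$5,256.70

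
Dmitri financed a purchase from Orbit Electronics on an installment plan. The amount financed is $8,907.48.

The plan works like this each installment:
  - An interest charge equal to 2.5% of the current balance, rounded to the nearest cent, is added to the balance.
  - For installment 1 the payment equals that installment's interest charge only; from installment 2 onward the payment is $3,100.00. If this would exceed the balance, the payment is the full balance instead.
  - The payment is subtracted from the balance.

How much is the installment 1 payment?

# | Opening | Interest | Payment | End bal
1 | $8,907.48 | $222.69 | $222.69 | $8,907.48

$222.69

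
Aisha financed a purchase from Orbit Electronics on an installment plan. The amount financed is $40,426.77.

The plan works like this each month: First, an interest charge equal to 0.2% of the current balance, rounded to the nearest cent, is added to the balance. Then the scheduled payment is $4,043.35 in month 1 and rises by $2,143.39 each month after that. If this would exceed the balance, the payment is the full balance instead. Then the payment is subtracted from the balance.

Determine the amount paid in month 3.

$8,330.13

Month 1: $40,426.77 +$80.85 interest = $40,507.62; pay $4,043.35 → $36,464.27
Month 2: $36,464.27 +$72.93 interest = $36,537.20; pay $6,186.74 → $30,350.46
Month 3: $30,350.46 +$60.70 interest = $30,411.16; pay $8,330.13 → $22,081.03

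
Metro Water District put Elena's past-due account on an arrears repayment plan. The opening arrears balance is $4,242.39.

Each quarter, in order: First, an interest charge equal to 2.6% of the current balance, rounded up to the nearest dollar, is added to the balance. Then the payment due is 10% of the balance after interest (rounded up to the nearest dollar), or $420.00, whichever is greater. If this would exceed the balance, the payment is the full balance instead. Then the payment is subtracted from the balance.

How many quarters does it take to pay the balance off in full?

# | Opening | Interest | Payment | End bal
1 | $4,242.39 | $111.00 | $436.00 | $3,917.39
2 | $3,917.39 | $102.00 | $420.00 | $3,599.39
3 | $3,599.39 | $94.00 | $420.00 | $3,273.39
4 | $3,273.39 | $86.00 | $420.00 | $2,939.39
5 | $2,939.39 | $77.00 | $420.00 | $2,596.39
6 | $2,596.39 | $68.00 | $420.00 | $2,244.39
7 | $2,244.39 | $59.00 | $420.00 | $1,883.39
8 | $1,883.39 | $49.00 | $420.00 | $1,512.39
9 | $1,512.39 | $40.00 | $420.00 | $1,132.39
10 | $1,132.39 | $30.00 | $420.00 | $742.39
11 | $742.39 | $20.00 | $420.00 | $342.39
12 | $342.39 | $9.00 | $351.39 | $0.00
Balance reaches $0.00 in quarter 12.

12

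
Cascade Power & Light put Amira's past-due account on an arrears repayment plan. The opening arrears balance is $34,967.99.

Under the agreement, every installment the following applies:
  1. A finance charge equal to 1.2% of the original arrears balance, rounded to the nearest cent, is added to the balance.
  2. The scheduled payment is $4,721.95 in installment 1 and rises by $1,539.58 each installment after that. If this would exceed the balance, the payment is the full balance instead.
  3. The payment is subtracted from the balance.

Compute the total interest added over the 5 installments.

Installment 1: $34,967.99 +$419.62 interest = $35,387.61; pay $4,721.95 → $30,665.66
Installment 2: $30,665.66 +$419.62 interest = $31,085.28; pay $6,261.53 → $24,823.75
Installment 3: $24,823.75 +$419.62 interest = $25,243.37; pay $7,801.11 → $17,442.26
Installment 4: $17,442.26 +$419.62 interest = $17,861.88; pay $9,340.69 → $8,521.19
Installment 5: $8,521.19 +$419.62 interest = $8,940.81; pay $8,940.81 → $0.00
Total interest: $419.62 + $419.62 + $419.62 + $419.62 + $419.62 = $2,098.10

$2,098.10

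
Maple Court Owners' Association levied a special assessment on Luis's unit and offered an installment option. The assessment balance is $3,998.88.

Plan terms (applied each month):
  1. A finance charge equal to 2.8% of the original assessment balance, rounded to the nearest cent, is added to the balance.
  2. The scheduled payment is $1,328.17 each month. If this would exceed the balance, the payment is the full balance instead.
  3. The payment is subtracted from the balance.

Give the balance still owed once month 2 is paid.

Month 1: opening $3,998.88; interest $111.97 → $4,110.85; payment $1,328.17; balance $2,782.68
Month 2: opening $2,782.68; interest $111.97 → $2,894.65; payment $1,328.17; balance $1,566.48

$1,566.48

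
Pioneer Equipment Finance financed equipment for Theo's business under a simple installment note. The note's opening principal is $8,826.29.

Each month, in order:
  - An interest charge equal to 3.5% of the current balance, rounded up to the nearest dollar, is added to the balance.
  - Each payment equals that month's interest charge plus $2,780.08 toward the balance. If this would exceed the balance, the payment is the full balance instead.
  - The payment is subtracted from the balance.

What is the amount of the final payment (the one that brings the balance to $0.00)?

$504.05

Month 1: opening $8,826.29; interest $309.00 → $9,135.29; payment $3,089.08; balance $6,046.21
Month 2: opening $6,046.21; interest $212.00 → $6,258.21; payment $2,992.08; balance $3,266.13
Month 3: opening $3,266.13; interest $115.00 → $3,381.13; payment $2,895.08; balance $486.05
Month 4: opening $486.05; interest $18.00 → $504.05; payment $504.05; balance $0.00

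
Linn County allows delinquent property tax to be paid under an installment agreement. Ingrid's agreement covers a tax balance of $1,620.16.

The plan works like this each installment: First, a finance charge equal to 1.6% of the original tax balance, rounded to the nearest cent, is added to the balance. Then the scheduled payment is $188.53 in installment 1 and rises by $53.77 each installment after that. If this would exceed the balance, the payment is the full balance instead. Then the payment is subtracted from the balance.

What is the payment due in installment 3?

$296.07

Installment 1: $1,620.16 +$25.92 interest = $1,646.08; pay $188.53 → $1,457.55
Installment 2: $1,457.55 +$25.92 interest = $1,483.47; pay $242.30 → $1,241.17
Installment 3: $1,241.17 +$25.92 interest = $1,267.09; pay $296.07 → $971.02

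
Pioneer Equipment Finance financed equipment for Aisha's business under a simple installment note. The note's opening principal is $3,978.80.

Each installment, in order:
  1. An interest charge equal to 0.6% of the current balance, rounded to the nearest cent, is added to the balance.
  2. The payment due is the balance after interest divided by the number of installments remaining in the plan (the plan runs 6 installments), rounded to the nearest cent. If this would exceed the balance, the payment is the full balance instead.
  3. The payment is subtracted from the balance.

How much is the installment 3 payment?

$675.14

Installment 1: $3,978.80 +$23.87 interest = $4,002.67; pay $667.11 → $3,335.56
Installment 2: $3,335.56 +$20.01 interest = $3,355.57; pay $671.11 → $2,684.46
Installment 3: $2,684.46 +$16.11 interest = $2,700.57; pay $675.14 → $2,025.43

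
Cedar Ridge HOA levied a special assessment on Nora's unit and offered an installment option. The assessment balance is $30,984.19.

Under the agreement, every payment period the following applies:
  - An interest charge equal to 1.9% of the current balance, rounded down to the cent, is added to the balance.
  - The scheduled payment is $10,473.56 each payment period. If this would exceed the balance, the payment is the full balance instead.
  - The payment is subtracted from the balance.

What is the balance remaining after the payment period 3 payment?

$762.58

Payment period 1: $30,984.19 +$588.69 interest = $31,572.88; pay $10,473.56 → $21,099.32
Payment period 2: $21,099.32 +$400.88 interest = $21,500.20; pay $10,473.56 → $11,026.64
Payment period 3: $11,026.64 +$209.50 interest = $11,236.14; pay $10,473.56 → $762.58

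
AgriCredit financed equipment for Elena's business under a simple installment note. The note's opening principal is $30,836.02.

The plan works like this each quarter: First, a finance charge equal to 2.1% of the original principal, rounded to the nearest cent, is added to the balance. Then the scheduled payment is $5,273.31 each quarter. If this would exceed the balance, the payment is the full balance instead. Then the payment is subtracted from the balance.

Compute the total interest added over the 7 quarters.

$4,532.92

Quarter 1: opening $30,836.02; interest $647.56 → $31,483.58; payment $5,273.31; balance $26,210.27
Quarter 2: opening $26,210.27; interest $647.56 → $26,857.83; payment $5,273.31; balance $21,584.52
Quarter 3: opening $21,584.52; interest $647.56 → $22,232.08; payment $5,273.31; balance $16,958.77
Quarter 4: opening $16,958.77; interest $647.56 → $17,606.33; payment $5,273.31; balance $12,333.02
Quarter 5: opening $12,333.02; interest $647.56 → $12,980.58; payment $5,273.31; balance $7,707.27
Quarter 6: opening $7,707.27; interest $647.56 → $8,354.83; payment $5,273.31; balance $3,081.52
Quarter 7: opening $3,081.52; interest $647.56 → $3,729.08; payment $3,729.08; balance $0.00
Total interest: $647.56 + $647.56 + $647.56 + $647.56 + $647.56 + $647.56 + $647.56 = $4,532.92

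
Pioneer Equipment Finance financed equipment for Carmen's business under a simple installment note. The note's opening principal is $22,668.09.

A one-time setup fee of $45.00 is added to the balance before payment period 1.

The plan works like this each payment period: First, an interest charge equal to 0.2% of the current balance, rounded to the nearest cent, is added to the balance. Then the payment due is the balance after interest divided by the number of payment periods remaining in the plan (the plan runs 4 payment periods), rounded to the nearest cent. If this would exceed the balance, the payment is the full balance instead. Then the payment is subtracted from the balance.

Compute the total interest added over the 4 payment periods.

Payment period 1: opening $22,713.09; interest $45.43 → $22,758.52; payment $5,689.63; balance $17,068.89
Payment period 2: opening $17,068.89; interest $34.14 → $17,103.03; payment $5,701.01; balance $11,402.02
Payment period 3: opening $11,402.02; interest $22.80 → $11,424.82; payment $5,712.41; balance $5,712.41
Payment period 4: opening $5,712.41; interest $11.42 → $5,723.83; payment $5,723.83; balance $0.00
Total interest: $45.43 + $34.14 + $22.80 + $11.42 = $113.79

$113.79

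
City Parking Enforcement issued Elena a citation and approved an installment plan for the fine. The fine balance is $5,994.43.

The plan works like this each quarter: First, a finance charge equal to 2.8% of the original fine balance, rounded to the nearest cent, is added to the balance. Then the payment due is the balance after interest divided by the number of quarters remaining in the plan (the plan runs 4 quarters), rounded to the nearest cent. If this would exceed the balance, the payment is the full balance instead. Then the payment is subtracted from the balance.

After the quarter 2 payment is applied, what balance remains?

$3,193.03

Quarter 1: opening $5,994.43; interest $167.84 → $6,162.27; payment $1,540.57; balance $4,621.70
Quarter 2: opening $4,621.70; interest $167.84 → $4,789.54; payment $1,596.51; balance $3,193.03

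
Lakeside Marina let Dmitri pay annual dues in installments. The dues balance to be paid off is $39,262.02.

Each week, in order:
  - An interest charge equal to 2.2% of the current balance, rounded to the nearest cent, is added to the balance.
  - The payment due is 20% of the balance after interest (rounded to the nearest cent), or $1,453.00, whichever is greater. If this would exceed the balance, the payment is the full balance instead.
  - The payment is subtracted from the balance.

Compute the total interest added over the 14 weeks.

Week 1: opening $39,262.02; interest $863.76 → $40,125.78; payment $8,025.16; balance $32,100.62
Week 2: opening $32,100.62; interest $706.21 → $32,806.83; payment $6,561.37; balance $26,245.46
Week 3: opening $26,245.46; interest $577.40 → $26,822.86; payment $5,364.57; balance $21,458.29
Week 4: opening $21,458.29; interest $472.08 → $21,930.37; payment $4,386.07; balance $17,544.30
Week 5: opening $17,544.30; interest $385.97 → $17,930.27; payment $3,586.05; balance $14,344.22
Week 6: opening $14,344.22; interest $315.57 → $14,659.79; payment $2,931.96; balance $11,727.83
Week 7: opening $11,727.83; interest $258.01 → $11,985.84; payment $2,397.17; balance $9,588.67
Week 8: opening $9,588.67; interest $210.95 → $9,799.62; payment $1,959.92; balance $7,839.70
Week 9: opening $7,839.70; interest $172.47 → $8,012.17; payment $1,602.43; balance $6,409.74
Week 10: opening $6,409.74; interest $141.01 → $6,550.75; payment $1,453.00; balance $5,097.75
Week 11: opening $5,097.75; interest $112.15 → $5,209.90; payment $1,453.00; balance $3,756.90
Week 12: opening $3,756.90; interest $82.65 → $3,839.55; payment $1,453.00; balance $2,386.55
Week 13: opening $2,386.55; interest $52.50 → $2,439.05; payment $1,453.00; balance $986.05
Week 14: opening $986.05; interest $21.69 → $1,007.74; payment $1,007.74; balance $0.00
Total interest: $863.76 + $706.21 + $577.40 + $472.08 + $385.97 + $315.57 + $258.01 + $210.95 + $172.47 + $141.01 + $112.15 + $82.65 + $52.50 + $21.69 = $4,372.42

$4,372.42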